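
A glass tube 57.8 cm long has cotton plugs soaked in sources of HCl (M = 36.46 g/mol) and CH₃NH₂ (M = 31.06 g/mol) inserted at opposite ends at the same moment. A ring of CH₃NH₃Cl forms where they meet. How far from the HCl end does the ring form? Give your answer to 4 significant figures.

27.74 cm

Distances travelled in equal time are proportional to diffusion rates, so d_HCl/d_CH₃NH₂ = √(M_CH₃NH₂/M_HCl) = √(31.06/36.46) = 0.9230.
With d_HCl + d_CH₃NH₂ = 57.8 cm, d_CH₃NH₂ = 57.8/(1 + 0.9230) = 30.06 cm.
d_HCl = 57.8 − 30.06 = 27.74 cm.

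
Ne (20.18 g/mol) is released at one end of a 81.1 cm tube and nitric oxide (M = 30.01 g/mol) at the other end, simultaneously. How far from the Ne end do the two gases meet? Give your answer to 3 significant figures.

The fronts meet when d_Ne + d_NO = L with d_Ne/d_NO = √(M_NO/M_Ne) (Graham's law). Here √(M_NO/M_Ne) = √(30.01/20.18) = 1.219.
With d_Ne + d_NO = 81.1 cm, d_NO = 81.1/(1 + 1.219) = 36.54 cm.
d_Ne = 81.1 − 36.54 = 44.6 cm.

44.6 cm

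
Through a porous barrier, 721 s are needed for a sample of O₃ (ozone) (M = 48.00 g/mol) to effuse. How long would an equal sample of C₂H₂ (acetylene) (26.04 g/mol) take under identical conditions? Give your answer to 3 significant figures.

By Graham's law, t_C₂H₂/t_O₃ = √(M_C₂H₂/M_O₃) = √(26.04/48.00) = √0.5425 = 0.7365.
So the time for C₂H₂ is 721 × 0.7365 = 531 s.

531 s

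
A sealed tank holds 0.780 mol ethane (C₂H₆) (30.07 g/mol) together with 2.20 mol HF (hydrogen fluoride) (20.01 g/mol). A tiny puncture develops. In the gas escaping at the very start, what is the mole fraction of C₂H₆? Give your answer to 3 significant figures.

Effusion rate of each component ∝ n_i/√M_i (partial pressure × 1/√M).
Mole fraction of C₂H₆ in the effusate = (n_C₂H₆/√M_C₂H₆) / (n_C₂H₆/√M_C₂H₆ + n_HF/√M_HF)
= (0.780/√30.07) / (0.780/√30.07 + 2.20/√20.01) = 0.1422/(0.1422 + 0.4918) = 0.224.

0.224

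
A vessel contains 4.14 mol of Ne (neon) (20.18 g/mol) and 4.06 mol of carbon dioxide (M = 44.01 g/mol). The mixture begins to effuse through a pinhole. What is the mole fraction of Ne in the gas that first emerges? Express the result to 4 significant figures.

0.6009

The effusion rate of species i is ∝ p_i/√M_i ∝ n_i/√M_i.
So x_Ne in the escaping gas = (n_Ne/√M_Ne) / Σ(n_i/√M_i)
= (4.14/√20.18) / (4.14/√20.18 + 4.06/√44.01) = 0.9216/(0.9216 + 0.6120) = 0.6009.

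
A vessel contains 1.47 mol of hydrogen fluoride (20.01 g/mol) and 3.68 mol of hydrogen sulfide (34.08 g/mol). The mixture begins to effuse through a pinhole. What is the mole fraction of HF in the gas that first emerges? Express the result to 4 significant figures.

Rate_i ∝ x_i/√M_i (Graham's law weighted by mole fraction), so the effusate composition follows n_i/√M_i.
x_HF(eff) = (n_HF/√M_HF) / (n_HF/√M_HF + n_H₂S/√M_H₂S)
= (1.47/√20.01) / (1.47/√20.01 + 3.68/√34.08) = 0.3286/(0.3286 + 0.6304) = 0.3427.

0.3427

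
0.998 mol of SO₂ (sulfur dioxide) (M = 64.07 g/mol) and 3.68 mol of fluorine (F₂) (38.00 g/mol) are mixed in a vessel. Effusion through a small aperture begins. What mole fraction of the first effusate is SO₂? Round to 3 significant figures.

Each component's effusion rate ∝ (its partial pressure)·(1/√M) ∝ n_i/√M_i.
Mole fraction of SO₂ in the effusate = (n_SO₂/√M_SO₂) / (n_SO₂/√M_SO₂ + n_F₂/√M_F₂)
= (0.998/√64.07) / (0.998/√64.07 + 3.68/√38.00) = 0.1247/(0.1247 + 0.5970) = 0.173.

0.173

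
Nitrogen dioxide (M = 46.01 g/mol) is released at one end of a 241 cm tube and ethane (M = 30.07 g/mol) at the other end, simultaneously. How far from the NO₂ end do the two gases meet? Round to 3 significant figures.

108 cm

In equal time, each gas travels a distance ∝ its rate ∝ 1/√M, so d_NO₂/d_C₂H₆ = √(M_C₂H₆/M_NO₂) = √(30.07/46.01) = 0.8084.
With d_NO₂ + d_C₂H₆ = 241 cm, d_C₂H₆ = 241/(1 + 0.8084) = 133.3 cm.
d_NO₂ = 241 − 133.3 = 108 cm.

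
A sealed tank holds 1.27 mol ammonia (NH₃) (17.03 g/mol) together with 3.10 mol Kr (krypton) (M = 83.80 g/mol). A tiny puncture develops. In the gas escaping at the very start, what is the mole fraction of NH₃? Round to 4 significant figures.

Rate_i ∝ x_i/√M_i (Graham's law weighted by mole fraction), so the effusate composition follows n_i/√M_i.
Mole fraction of NH₃ in the effusate = (n_NH₃/√M_NH₃) / (n_NH₃/√M_NH₃ + n_Kr/√M_Kr)
= (1.27/√17.03) / (1.27/√17.03 + 3.10/√83.80) = 0.3077/(0.3077 + 0.3386) = 0.4761.

0.4761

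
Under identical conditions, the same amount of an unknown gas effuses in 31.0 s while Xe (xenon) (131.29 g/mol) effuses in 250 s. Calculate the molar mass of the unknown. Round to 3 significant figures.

2.02 g/mol

Graham's law gives t_X/t_Xe = √(M_X/M_Xe).
31.0/250 = 0.1240 = √(M_X/131.29)
M_X = 131.29 × 0.1240² = 131.29 × 0.01538 = 2.02 g/mol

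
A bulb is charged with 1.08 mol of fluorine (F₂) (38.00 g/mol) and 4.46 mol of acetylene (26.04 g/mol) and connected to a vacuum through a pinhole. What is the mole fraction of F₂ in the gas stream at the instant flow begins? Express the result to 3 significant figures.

0.167

The effusion rate of species i is ∝ p_i/√M_i ∝ n_i/√M_i.
So x_F₂ in the escaping gas = (n_F₂/√M_F₂) / Σ(n_i/√M_i)
= (1.08/√38.00) / (1.08/√38.00 + 4.46/√26.04) = 0.1752/(0.1752 + 0.8740) = 0.167.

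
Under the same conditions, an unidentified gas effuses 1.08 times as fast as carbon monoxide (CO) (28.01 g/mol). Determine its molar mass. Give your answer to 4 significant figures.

24.01 g/mol

Since effusion rate ∝ 1/√M, rate_X/rate_CO = √(M_CO/M_X).
1.08 = √(28.01/M_X)
M_X = 28.01 / 1.08² = 28.01 / 1.166 = 24.01 g/mol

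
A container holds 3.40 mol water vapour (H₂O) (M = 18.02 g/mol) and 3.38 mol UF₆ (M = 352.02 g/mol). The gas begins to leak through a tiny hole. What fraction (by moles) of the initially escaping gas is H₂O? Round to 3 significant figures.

Rate_i ∝ x_i/√M_i (Graham's law weighted by mole fraction), so the effusate composition follows n_i/√M_i.
Mole fraction of H₂O in the effusate = (n_H₂O/√M_H₂O) / (n_H₂O/√M_H₂O + n_UF₆/√M_UF₆)
= (3.40/√18.02) / (3.40/√18.02 + 3.38/√352.02) = 0.8009/(0.8009 + 0.1801) = 0.816.

0.816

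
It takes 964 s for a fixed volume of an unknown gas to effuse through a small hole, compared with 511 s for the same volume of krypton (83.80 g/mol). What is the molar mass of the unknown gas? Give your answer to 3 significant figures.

Using Graham's law: t_X/t_Kr = √(M_X/M_Kr).
964/511 = 1.886 = √(M_X/83.80)
M_X = 83.80 × 1.886² = 83.80 × 3.559 = 298 g/mol

298 g/mol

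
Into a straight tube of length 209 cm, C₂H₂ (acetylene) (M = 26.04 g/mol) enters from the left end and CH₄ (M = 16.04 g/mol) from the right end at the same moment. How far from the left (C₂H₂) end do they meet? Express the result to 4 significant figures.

91.90 cm

The fronts meet when d_C₂H₂ + d_CH₄ = L with d_C₂H₂/d_CH₄ = √(M_CH₄/M_C₂H₂) (Graham's law). Here √(M_CH₄/M_C₂H₂) = √(16.04/26.04) = 0.7848.
With d_C₂H₂ + d_CH₄ = 209 cm, d_CH₄ = 209/(1 + 0.7848) = 117.1 cm.
d_C₂H₂ = 209 − 117.1 = 91.90 cm.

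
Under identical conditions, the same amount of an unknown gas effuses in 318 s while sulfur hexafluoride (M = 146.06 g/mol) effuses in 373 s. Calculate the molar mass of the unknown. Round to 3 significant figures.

Graham's law gives t_X/t_SF₆ = √(M_X/M_SF₆).
318/373 = 0.8525 = √(M_X/146.06)
M_X = 146.06 × 0.8525² = 146.06 × 0.7268 = 106 g/mol

106 g/mol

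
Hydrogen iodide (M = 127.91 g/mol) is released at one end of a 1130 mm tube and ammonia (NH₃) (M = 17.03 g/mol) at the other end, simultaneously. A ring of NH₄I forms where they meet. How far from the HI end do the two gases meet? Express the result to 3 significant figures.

Distances travelled in equal time are proportional to diffusion rates, so d_HI/d_NH₃ = √(M_NH₃/M_HI) = √(17.03/127.91) = 0.3649.
With d_HI + d_NH₃ = 1130 mm, d_NH₃ = 1130/(1 + 0.3649) = 827.9 mm.
d_HI = 1130 − 827.9 = 302 mm.

302 mm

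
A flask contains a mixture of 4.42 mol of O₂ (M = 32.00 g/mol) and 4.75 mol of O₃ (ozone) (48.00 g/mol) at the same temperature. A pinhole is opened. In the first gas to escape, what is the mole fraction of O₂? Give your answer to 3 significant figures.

Effusion rate of each component ∝ n_i/√M_i (partial pressure × 1/√M).
x_O₂(eff) = (n_O₂/√M_O₂) / (n_O₂/√M_O₂ + n_O₃/√M_O₃)
= (4.42/√32.00) / (4.42/√32.00 + 4.75/√48.00) = 0.7814/(0.7814 + 0.6856) = 0.533.

0.533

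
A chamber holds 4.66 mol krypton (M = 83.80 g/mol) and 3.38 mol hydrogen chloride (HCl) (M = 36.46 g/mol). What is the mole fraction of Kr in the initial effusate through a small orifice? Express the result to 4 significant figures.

0.4763

The effusion rate of species i is ∝ p_i/√M_i ∝ n_i/√M_i.
x_Kr(eff) = (n_Kr/√M_Kr) / (n_Kr/√M_Kr + n_HCl/√M_HCl)
= (4.66/√83.80) / (4.66/√83.80 + 3.38/√36.46) = 0.5091/(0.5091 + 0.5598) = 0.4763.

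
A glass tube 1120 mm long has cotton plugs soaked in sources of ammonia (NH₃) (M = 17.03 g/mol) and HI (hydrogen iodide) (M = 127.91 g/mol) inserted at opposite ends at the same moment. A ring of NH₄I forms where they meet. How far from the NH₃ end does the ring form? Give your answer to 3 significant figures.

821 mm

In equal time, each gas travels a distance ∝ its rate ∝ 1/√M, so d_NH₃/d_HI = √(M_HI/M_NH₃) = √(127.91/17.03) = 2.741.
With d_NH₃ + d_HI = 1120 mm, d_HI = 1120/(1 + 2.741) = 299.4 mm.
d_NH₃ = 1120 − 299.4 = 821 mm.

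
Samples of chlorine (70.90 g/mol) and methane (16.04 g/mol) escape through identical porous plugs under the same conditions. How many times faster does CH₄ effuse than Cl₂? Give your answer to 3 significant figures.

Since effusion rate ∝ 1/√M, rate_CH₄/rate_Cl₂ = √(M_Cl₂/M_CH₄) = √(70.90/16.04) = √4.420 = 2.10.

2.10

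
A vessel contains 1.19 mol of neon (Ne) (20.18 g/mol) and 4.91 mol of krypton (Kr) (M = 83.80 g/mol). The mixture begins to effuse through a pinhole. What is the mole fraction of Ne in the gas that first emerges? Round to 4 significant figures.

0.3306

Rate_i ∝ x_i/√M_i (Graham's law weighted by mole fraction), so the effusate composition follows n_i/√M_i.
So x_Ne in the escaping gas = (n_Ne/√M_Ne) / Σ(n_i/√M_i)
= (1.19/√20.18) / (1.19/√20.18 + 4.91/√83.80) = 0.2649/(0.2649 + 0.5364) = 0.3306.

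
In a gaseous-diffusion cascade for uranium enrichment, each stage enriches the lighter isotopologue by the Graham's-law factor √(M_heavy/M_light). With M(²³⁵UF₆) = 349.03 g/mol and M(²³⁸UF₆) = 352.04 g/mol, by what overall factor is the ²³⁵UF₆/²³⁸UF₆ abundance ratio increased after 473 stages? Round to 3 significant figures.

7.62

After 473 stages the ratio has grown by (√(352.04/349.03))^473 = (352.04/349.03)^(473/2).
= 1.00862^(473/2) = 7.62.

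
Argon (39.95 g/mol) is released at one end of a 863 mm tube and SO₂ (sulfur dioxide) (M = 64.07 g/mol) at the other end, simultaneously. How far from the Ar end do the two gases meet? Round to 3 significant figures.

In equal time, each gas travels a distance ∝ its rate ∝ 1/√M, so d_Ar/d_SO₂ = √(M_SO₂/M_Ar) = √(64.07/39.95) = 1.266.
With d_Ar + d_SO₂ = 863 mm, d_SO₂ = 863/(1 + 1.266) = 380.8 mm.
d_Ar = 863 − 380.8 = 482 mm.

482 mm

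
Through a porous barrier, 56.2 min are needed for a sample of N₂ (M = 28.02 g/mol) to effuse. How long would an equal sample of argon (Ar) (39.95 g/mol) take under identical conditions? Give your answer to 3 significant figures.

By Graham's law, t_Ar/t_N₂ = √(M_Ar/M_N₂) = √(39.95/28.02) = √1.426 = 1.194.
So the time for Ar is 56.2 × 1.194 = 67.1 min.

67.1 min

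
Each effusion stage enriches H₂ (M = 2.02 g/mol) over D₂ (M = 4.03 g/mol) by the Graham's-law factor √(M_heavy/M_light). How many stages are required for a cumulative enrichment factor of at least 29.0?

10

Per stage α = (4.03/2.02)^(1/2) = 1.99505^0.5, giving ln α = 0.3453.
Need α^N ≥ 29.0 ⇒ N ≥ ln(29.0) / ln α = 3.367 / 0.3453 = 9.75.
Minimum whole number of stages: N = 10.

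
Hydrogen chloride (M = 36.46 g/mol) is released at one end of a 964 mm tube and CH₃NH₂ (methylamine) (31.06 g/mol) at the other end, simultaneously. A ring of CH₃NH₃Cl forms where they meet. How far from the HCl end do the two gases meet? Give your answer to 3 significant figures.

463 mm

The fronts meet when d_HCl + d_CH₃NH₂ = L with d_HCl/d_CH₃NH₂ = √(M_CH₃NH₂/M_HCl) (Graham's law). Here √(M_CH₃NH₂/M_HCl) = √(31.06/36.46) = 0.9230.
With d_HCl + d_CH₃NH₂ = 964 mm, d_CH₃NH₂ = 964/(1 + 0.9230) = 501.3 mm.
d_HCl = 964 − 501.3 = 463 mm.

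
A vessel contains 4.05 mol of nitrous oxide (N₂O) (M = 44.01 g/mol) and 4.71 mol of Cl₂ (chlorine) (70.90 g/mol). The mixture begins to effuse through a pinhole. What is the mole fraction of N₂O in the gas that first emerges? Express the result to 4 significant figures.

Rate_i ∝ x_i/√M_i (Graham's law weighted by mole fraction), so the effusate composition follows n_i/√M_i.
x_N₂O(eff) = (n_N₂O/√M_N₂O) / (n_N₂O/√M_N₂O + n_Cl₂/√M_Cl₂)
= (4.05/√44.01) / (4.05/√44.01 + 4.71/√70.90) = 0.6105/(0.6105 + 0.5594) = 0.5219.

0.5219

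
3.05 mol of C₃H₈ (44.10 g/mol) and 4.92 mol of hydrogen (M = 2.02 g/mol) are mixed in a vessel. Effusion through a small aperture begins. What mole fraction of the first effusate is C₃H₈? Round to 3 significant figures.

0.117

Rate_i ∝ x_i/√M_i (Graham's law weighted by mole fraction), so the effusate composition follows n_i/√M_i.
Mole fraction of C₃H₈ in the effusate = (n_C₃H₈/√M_C₃H₈) / (n_C₃H₈/√M_C₃H₈ + n_H₂/√M_H₂)
= (3.05/√44.10) / (3.05/√44.10 + 4.92/√2.02) = 0.4593/(0.4593 + 3.462) = 0.117.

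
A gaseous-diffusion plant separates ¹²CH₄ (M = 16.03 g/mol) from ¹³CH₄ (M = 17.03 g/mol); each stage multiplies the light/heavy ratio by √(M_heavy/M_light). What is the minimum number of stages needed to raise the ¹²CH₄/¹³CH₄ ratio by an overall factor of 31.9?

With α = √(17.03/16.03) per stage, ln α = ½ ln(1.06238) = 0.03026.
Need α^N ≥ 31.9 ⇒ N ≥ ln(31.9) / ln α = 3.463 / 0.03026 = 114.44.
Rounding up, N = 115 stages.

115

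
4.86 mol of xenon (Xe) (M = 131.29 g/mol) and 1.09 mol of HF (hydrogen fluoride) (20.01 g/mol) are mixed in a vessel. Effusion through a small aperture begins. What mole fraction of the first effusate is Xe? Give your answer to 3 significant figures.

The effusion rate of species i is ∝ p_i/√M_i ∝ n_i/√M_i.
So x_Xe in the escaping gas = (n_Xe/√M_Xe) / Σ(n_i/√M_i)
= (4.86/√131.29) / (4.86/√131.29 + 1.09/√20.01) = 0.4242/(0.4242 + 0.2437) = 0.635.

0.635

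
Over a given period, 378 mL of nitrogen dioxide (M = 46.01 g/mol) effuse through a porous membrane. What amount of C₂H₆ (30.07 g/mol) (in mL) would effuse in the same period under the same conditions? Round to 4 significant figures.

Using Graham's law: rate_C₂H₆/rate_NO₂ = √(M_NO₂/M_C₂H₆) = √(46.01/30.07) = √1.530 = 1.237.
So the volume for C₂H₆ is 378 × 1.237 = 467.6 mL.

467.6 mL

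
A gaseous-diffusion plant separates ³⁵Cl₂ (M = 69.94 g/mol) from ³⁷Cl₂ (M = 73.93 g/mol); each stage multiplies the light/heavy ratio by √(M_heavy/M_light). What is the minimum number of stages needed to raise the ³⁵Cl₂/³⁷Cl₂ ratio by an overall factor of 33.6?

127

With α = √(73.93/69.94) per stage, ln α = ½ ln(1.05705) = 0.02774.
Need α^N ≥ 33.6 ⇒ N ≥ ln(33.6) / ln α = 3.515 / 0.02774 = 126.69.
Minimum whole number of stages: N = 127.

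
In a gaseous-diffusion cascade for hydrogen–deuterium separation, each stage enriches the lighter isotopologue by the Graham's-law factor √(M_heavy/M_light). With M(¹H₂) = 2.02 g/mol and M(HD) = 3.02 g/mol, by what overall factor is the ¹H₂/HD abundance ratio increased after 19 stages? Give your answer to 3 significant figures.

45.6

Overall factor = α^19 with α = √(3.02/2.02), i.e. (3.02/2.02)^(19/2).
= 1.49505^(19/2) = 45.6.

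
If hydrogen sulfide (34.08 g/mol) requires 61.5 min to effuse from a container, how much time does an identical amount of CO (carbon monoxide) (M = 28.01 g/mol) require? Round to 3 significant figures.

55.8 min

Graham's law gives t_CO/t_H₂S = √(M_CO/M_H₂S) = √(28.01/34.08) = √0.8219 = 0.9066.
So the time for CO is 61.5 × 0.9066 = 55.8 min.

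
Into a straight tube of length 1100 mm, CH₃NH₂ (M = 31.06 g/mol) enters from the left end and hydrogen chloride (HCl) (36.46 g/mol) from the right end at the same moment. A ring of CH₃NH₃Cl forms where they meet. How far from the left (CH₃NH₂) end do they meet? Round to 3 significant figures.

572 mm

Distances travelled in equal time are proportional to diffusion rates, so d_CH₃NH₂/d_HCl = √(M_HCl/M_CH₃NH₂) = √(36.46/31.06) = 1.083.
With d_CH₃NH₂ + d_HCl = 1100 mm, d_HCl = 1100/(1 + 1.083) = 528.0 mm.
d_CH₃NH₂ = 1100 − 528.0 = 572 mm.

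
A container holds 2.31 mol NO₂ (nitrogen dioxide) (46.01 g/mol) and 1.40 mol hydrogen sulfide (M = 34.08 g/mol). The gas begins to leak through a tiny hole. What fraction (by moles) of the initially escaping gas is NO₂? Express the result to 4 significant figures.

Rate_i ∝ x_i/√M_i (Graham's law weighted by mole fraction), so the effusate composition follows n_i/√M_i.
So x_NO₂ in the escaping gas = (n_NO₂/√M_NO₂) / Σ(n_i/√M_i)
= (2.31/√46.01) / (2.31/√46.01 + 1.40/√34.08) = 0.3406/(0.3406 + 0.2398) = 0.5868.

0.5868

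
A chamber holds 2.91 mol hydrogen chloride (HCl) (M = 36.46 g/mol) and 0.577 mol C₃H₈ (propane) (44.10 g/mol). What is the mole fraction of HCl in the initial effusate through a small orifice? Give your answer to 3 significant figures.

0.847

The effusion rate of species i is ∝ p_i/√M_i ∝ n_i/√M_i.
x_HCl(eff) = (n_HCl/√M_HCl) / (n_HCl/√M_HCl + n_C₃H₈/√M_C₃H₈)
= (2.91/√36.46) / (2.91/√36.46 + 0.577/√44.10) = 0.4819/(0.4819 + 0.08689) = 0.847.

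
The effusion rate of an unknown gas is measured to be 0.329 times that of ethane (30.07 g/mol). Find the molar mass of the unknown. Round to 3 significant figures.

Graham's law gives rate_X/rate_C₂H₆ = √(M_C₂H₆/M_X).
0.329 = √(30.07/M_X)
M_X = 30.07 / 0.329² = 30.07 / 0.1082 = 278 g/mol

278 g/mol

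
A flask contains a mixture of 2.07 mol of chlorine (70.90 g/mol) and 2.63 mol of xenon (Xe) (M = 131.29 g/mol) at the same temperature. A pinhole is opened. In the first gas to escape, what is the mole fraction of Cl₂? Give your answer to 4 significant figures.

0.5172

The effusion rate of species i is ∝ p_i/√M_i ∝ n_i/√M_i.
x_Cl₂(eff) = (n_Cl₂/√M_Cl₂) / (n_Cl₂/√M_Cl₂ + n_Xe/√M_Xe)
= (2.07/√70.90) / (2.07/√70.90 + 2.63/√131.29) = 0.2458/(0.2458 + 0.2295) = 0.5172.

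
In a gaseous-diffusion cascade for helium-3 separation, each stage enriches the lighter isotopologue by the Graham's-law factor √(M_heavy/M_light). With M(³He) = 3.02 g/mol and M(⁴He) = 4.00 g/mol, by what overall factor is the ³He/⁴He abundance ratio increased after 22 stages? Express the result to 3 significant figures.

Overall factor = α^22 with α = √(4.00/3.02), i.e. (4.00/3.02)^(22/2).
= 1.32450^11 = 22.0.

22.0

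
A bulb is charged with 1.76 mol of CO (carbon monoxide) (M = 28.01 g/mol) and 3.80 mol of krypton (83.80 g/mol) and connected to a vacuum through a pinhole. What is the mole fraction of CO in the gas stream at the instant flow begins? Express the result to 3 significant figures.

The effusion rate of species i is ∝ p_i/√M_i ∝ n_i/√M_i.
x_CO(eff) = (n_CO/√M_CO) / (n_CO/√M_CO + n_Kr/√M_Kr)
= (1.76/√28.01) / (1.76/√28.01 + 3.80/√83.80) = 0.3325/(0.3325 + 0.4151) = 0.445.

0.445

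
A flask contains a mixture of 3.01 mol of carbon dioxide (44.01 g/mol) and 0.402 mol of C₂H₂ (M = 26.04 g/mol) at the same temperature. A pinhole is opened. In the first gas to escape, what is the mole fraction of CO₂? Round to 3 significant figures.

0.852

The effusion rate of species i is ∝ p_i/√M_i ∝ n_i/√M_i.
So x_CO₂ in the escaping gas = (n_CO₂/√M_CO₂) / Σ(n_i/√M_i)
= (3.01/√44.01) / (3.01/√44.01 + 0.402/√26.04) = 0.4537/(0.4537 + 0.07878) = 0.852.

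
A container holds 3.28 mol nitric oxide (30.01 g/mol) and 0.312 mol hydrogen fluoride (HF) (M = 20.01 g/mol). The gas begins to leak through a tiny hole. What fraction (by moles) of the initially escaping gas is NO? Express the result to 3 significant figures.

0.896

Each component's effusion rate ∝ (its partial pressure)·(1/√M) ∝ n_i/√M_i.
So x_NO in the escaping gas = (n_NO/√M_NO) / Σ(n_i/√M_i)
= (3.28/√30.01) / (3.28/√30.01 + 0.312/√20.01) = 0.5987/(0.5987 + 0.06975) = 0.896.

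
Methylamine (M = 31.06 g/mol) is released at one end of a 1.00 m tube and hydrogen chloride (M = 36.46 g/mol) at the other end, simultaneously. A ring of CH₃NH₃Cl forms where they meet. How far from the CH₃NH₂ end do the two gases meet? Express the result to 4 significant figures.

0.5200 m

The fronts meet when d_CH₃NH₂ + d_HCl = L with d_CH₃NH₂/d_HCl = √(M_HCl/M_CH₃NH₂) (Graham's law). Here √(M_HCl/M_CH₃NH₂) = √(36.46/31.06) = 1.083.
With d_CH₃NH₂ + d_HCl = 1.00 m, d_HCl = 1.00/(1 + 1.083) = 0.4800 m.
d_CH₃NH₂ = 1.00 − 0.4800 = 0.5200 m.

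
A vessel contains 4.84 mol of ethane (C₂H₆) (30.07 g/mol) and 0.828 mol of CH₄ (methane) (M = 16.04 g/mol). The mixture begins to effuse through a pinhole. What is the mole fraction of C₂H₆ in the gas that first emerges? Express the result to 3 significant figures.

0.810

Rate_i ∝ x_i/√M_i (Graham's law weighted by mole fraction), so the effusate composition follows n_i/√M_i.
Mole fraction of C₂H₆ in the effusate = (n_C₂H₆/√M_C₂H₆) / (n_C₂H₆/√M_C₂H₆ + n_CH₄/√M_CH₄)
= (4.84/√30.07) / (4.84/√30.07 + 0.828/√16.04) = 0.8826/(0.8826 + 0.2067) = 0.810.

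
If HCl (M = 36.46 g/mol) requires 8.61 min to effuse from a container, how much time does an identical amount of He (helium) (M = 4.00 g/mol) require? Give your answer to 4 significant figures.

2.852 min

From Graham's law, t_He/t_HCl = √(M_He/M_HCl) = √(4.00/36.46) = √0.1097 = 0.3312.
So the time for He is 8.61 × 0.3312 = 2.852 min.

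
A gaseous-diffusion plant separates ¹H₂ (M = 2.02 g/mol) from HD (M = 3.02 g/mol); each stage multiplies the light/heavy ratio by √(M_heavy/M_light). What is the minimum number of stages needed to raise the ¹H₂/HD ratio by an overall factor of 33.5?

18

Single-stage factor α = √(3.02/2.02), so ln α = ½ ln(1.49505) = 0.2011.
Need α^N ≥ 33.5 ⇒ N ≥ ln(33.5) / ln α = 3.512 / 0.2011 = 17.46.
Minimum whole number of stages: N = 18.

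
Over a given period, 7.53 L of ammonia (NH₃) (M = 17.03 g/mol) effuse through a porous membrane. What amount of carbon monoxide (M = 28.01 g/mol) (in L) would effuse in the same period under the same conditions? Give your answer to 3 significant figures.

5.87 L

Since effusion rate ∝ 1/√M, rate_CO/rate_NH₃ = √(M_NH₃/M_CO) = √(17.03/28.01) = √0.6080 = 0.7797.
So the volume for CO is 7.53 × 0.7797 = 5.87 L.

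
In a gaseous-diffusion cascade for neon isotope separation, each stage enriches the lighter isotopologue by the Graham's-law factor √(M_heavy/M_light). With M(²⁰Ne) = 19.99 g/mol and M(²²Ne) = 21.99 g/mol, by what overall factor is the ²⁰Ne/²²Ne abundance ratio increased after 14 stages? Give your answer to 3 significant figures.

1.95

After 14 stages the ratio has grown by (√(21.99/19.99))^14 = (21.99/19.99)^(14/2).
= 1.10005^7 = 1.95.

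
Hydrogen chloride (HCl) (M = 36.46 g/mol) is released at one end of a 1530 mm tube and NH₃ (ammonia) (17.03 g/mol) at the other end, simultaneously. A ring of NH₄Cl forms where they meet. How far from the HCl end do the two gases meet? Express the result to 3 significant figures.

621 mm

Graham's law gives d_HCl/d_NH₃ = rate_HCl/rate_NH₃ = √(M_NH₃/M_HCl) = √(17.03/36.46) = 0.6834.
With d_HCl + d_NH₃ = 1530 mm, d_NH₃ = 1530/(1 + 0.6834) = 908.9 mm.
d_HCl = 1530 − 908.9 = 621 mm.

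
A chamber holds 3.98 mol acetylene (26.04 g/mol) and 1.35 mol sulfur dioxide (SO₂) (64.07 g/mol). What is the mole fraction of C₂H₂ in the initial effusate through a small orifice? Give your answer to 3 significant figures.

Rate_i ∝ x_i/√M_i (Graham's law weighted by mole fraction), so the effusate composition follows n_i/√M_i.
x_C₂H₂(eff) = (n_C₂H₂/√M_C₂H₂) / (n_C₂H₂/√M_C₂H₂ + n_SO₂/√M_SO₂)
= (3.98/√26.04) / (3.98/√26.04 + 1.35/√64.07) = 0.7799/(0.7799 + 0.1687) = 0.822.

0.822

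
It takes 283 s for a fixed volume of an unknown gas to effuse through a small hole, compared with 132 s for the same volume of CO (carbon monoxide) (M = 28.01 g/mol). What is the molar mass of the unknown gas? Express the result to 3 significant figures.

129 g/mol

From Graham's law, t_X/t_CO = √(M_X/M_CO).
283/132 = 2.144 = √(M_X/28.01)
M_X = 28.01 × 2.144² = 28.01 × 4.596 = 129 g/mol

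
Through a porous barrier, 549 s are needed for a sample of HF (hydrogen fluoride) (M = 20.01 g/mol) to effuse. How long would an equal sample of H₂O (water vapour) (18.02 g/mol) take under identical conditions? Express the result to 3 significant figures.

Graham's law gives t_H₂O/t_HF = √(M_H₂O/M_HF) = √(18.02/20.01) = √0.9005 = 0.9490.
So the time for H₂O is 549 × 0.9490 = 521 s.

521 s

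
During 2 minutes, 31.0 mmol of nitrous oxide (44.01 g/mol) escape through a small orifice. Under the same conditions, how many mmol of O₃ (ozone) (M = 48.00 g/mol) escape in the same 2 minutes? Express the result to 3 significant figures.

Since effusion rate ∝ 1/√M, rate_O₃/rate_N₂O = √(M_N₂O/M_O₃) = √(44.01/48.00) = √0.9169 = 0.9575.
So the amount for O₃ is 31.0 × 0.9575 = 29.7 mmol.

29.7 mmol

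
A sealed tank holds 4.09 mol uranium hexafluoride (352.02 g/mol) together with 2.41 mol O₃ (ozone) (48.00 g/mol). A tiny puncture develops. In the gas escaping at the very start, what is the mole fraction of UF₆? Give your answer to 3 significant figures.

0.385

The effusion rate of species i is ∝ p_i/√M_i ∝ n_i/√M_i.
x_UF₆(eff) = (n_UF₆/√M_UF₆) / (n_UF₆/√M_UF₆ + n_O₃/√M_O₃)
= (4.09/√352.02) / (4.09/√352.02 + 2.41/√48.00) = 0.2180/(0.2180 + 0.3479) = 0.385.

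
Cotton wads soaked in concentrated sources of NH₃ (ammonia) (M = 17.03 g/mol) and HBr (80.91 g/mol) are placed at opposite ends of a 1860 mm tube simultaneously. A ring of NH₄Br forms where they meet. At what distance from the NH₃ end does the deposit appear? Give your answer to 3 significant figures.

In equal time, each gas travels a distance ∝ its rate ∝ 1/√M, so d_NH₃/d_HBr = √(M_HBr/M_NH₃) = √(80.91/17.03) = 2.180.
With d_NH₃ + d_HBr = 1860 mm, d_HBr = 1860/(1 + 2.180) = 585.0 mm.
d_NH₃ = 1860 − 585.0 = 1280 mm.

1280 mm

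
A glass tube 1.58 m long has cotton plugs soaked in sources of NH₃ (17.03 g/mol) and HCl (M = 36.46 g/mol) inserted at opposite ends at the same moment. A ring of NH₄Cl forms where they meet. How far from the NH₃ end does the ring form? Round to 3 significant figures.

Distances travelled in equal time are proportional to diffusion rates, so d_NH₃/d_HCl = √(M_HCl/M_NH₃) = √(36.46/17.03) = 1.463.
With d_NH₃ + d_HCl = 1.58 m, d_HCl = 1.58/(1 + 1.463) = 0.6414 m.
d_NH₃ = 1.58 − 0.6414 = 0.939 m.

0.939 m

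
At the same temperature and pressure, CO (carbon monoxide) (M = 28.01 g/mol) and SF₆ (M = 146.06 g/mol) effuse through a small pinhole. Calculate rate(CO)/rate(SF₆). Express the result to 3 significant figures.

2.28

Using Graham's law: rate_CO/rate_SF₆ = √(M_SF₆/M_CO) = √(146.06/28.01) = √5.215 = 2.28.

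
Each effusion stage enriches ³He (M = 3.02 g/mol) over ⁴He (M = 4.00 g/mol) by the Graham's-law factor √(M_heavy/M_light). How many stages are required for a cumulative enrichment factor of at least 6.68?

Per stage α = (4.00/3.02)^(1/2) = 1.32450^0.5, giving ln α = 0.1405.
Need α^N ≥ 6.68 ⇒ N ≥ ln(6.68) / ln α = 1.899 / 0.1405 = 13.52.
Rounding up, N = 14 stages.

14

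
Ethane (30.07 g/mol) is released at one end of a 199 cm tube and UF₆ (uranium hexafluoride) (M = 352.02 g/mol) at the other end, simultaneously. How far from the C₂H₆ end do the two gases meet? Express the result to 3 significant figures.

154 cm

Graham's law gives d_C₂H₆/d_UF₆ = rate_C₂H₆/rate_UF₆ = √(M_UF₆/M_C₂H₆) = √(352.02/30.07) = 3.422.
With d_C₂H₆ + d_UF₆ = 199 cm, d_UF₆ = 199/(1 + 3.422) = 45.01 cm.
d_C₂H₆ = 199 − 45.01 = 154 cm.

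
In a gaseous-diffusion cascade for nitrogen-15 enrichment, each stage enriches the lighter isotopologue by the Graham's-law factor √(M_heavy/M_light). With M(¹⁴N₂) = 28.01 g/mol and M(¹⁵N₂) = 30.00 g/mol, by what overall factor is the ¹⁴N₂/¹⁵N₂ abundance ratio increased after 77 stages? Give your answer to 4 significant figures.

14.05

After 77 stages the ratio has grown by (√(30.00/28.01))^77 = (30.00/28.01)^(77/2).
= 1.07105^(77/2) = 14.05.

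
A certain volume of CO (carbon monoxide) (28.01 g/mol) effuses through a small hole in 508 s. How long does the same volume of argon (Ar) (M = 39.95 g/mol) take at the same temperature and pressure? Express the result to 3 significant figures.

From Graham's law, t_Ar/t_CO = √(M_Ar/M_CO) = √(39.95/28.01) = √1.426 = 1.194.
So the time for Ar is 508 × 1.194 = 607 s.

607 s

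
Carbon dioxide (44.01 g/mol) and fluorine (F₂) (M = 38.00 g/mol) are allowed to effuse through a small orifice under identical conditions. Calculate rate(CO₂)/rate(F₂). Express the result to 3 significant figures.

By Graham's law, rate_CO₂/rate_F₂ = √(M_F₂/M_CO₂) = √(38.00/44.01) = √0.8634 = 0.929.

0.929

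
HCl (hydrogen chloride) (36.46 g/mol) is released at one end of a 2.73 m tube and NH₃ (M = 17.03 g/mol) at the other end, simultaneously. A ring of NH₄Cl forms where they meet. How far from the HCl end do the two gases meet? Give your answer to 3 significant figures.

1.11 m

Graham's law gives d_HCl/d_NH₃ = rate_HCl/rate_NH₃ = √(M_NH₃/M_HCl) = √(17.03/36.46) = 0.6834.
With d_HCl + d_NH₃ = 2.73 m, d_NH₃ = 2.73/(1 + 0.6834) = 1.622 m.
d_HCl = 2.73 − 1.622 = 1.11 m.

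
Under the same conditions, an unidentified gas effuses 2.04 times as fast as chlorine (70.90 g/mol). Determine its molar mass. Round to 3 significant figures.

17.0 g/mol

Using Graham's law: rate_X/rate_Cl₂ = √(M_Cl₂/M_X).
2.04 = √(70.90/M_X)
M_X = 70.90 / 2.04² = 70.90 / 4.162 = 17.0 g/mol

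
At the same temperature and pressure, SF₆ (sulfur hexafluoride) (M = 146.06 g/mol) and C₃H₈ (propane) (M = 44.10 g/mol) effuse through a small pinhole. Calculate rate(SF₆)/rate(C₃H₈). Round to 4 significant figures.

Using Graham's law: rate_SF₆/rate_C₃H₈ = √(M_C₃H₈/M_SF₆) = √(44.10/146.06) = √0.3019 = 0.5495.

0.5495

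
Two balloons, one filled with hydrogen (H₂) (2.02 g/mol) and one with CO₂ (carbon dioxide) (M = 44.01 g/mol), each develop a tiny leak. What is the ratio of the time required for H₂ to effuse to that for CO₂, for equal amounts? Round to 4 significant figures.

0.2142

Since effusion rate ∝ 1/√M, t_H₂/t_CO₂ = √(M_H₂/M_CO₂) = √(2.02/44.01) = √0.04590 = 0.2142.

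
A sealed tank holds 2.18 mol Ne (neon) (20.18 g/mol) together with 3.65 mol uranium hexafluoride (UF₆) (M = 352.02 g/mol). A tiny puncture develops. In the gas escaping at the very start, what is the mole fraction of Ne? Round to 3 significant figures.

Rate_i ∝ x_i/√M_i (Graham's law weighted by mole fraction), so the effusate composition follows n_i/√M_i.
So x_Ne in the escaping gas = (n_Ne/√M_Ne) / Σ(n_i/√M_i)
= (2.18/√20.18) / (2.18/√20.18 + 3.65/√352.02) = 0.4853/(0.4853 + 0.1945) = 0.714.

0.714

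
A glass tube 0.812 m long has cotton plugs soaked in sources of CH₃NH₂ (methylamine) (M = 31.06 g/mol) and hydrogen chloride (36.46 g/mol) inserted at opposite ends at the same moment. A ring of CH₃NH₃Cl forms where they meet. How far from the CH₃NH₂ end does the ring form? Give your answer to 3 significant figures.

0.422 m

In equal time, each gas travels a distance ∝ its rate ∝ 1/√M, so d_CH₃NH₂/d_HCl = √(M_HCl/M_CH₃NH₂) = √(36.46/31.06) = 1.083.
With d_CH₃NH₂ + d_HCl = 0.812 m, d_HCl = 0.812/(1 + 1.083) = 0.3897 m.
d_CH₃NH₂ = 0.812 − 0.3897 = 0.422 m.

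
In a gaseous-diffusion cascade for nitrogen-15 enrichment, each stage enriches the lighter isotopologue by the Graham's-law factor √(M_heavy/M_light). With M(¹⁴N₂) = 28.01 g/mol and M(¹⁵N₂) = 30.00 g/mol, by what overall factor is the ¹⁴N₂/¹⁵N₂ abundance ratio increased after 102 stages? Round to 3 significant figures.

Each stage multiplies the ratio by α = √(30.00/28.01), so after 102 stages the overall factor is α^102 = (30.00/28.01)^(102/2).
= 1.07105^51 = 33.1.

33.1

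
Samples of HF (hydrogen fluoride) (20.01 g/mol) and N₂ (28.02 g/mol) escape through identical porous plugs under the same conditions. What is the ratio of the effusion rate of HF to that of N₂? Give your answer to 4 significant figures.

Graham's law gives rate_HF/rate_N₂ = √(M_N₂/M_HF) = √(28.02/20.01) = √1.400 = 1.183.

1.183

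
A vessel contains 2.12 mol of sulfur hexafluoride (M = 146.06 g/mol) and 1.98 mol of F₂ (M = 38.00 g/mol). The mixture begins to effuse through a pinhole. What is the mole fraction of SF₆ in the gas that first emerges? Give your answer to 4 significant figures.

0.3532

Effusion rate of each component ∝ n_i/√M_i (partial pressure × 1/√M).
So x_SF₆ in the escaping gas = (n_SF₆/√M_SF₆) / Σ(n_i/√M_i)
= (2.12/√146.06) / (2.12/√146.06 + 1.98/√38.00) = 0.1754/(0.1754 + 0.3212) = 0.3532.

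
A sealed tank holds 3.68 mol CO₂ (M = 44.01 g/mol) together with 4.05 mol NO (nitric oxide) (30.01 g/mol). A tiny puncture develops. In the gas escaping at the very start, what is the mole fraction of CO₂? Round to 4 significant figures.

0.4287

The effusion rate of species i is ∝ p_i/√M_i ∝ n_i/√M_i.
So x_CO₂ in the escaping gas = (n_CO₂/√M_CO₂) / Σ(n_i/√M_i)
= (3.68/√44.01) / (3.68/√44.01 + 4.05/√30.01) = 0.5547/(0.5547 + 0.7393) = 0.4287.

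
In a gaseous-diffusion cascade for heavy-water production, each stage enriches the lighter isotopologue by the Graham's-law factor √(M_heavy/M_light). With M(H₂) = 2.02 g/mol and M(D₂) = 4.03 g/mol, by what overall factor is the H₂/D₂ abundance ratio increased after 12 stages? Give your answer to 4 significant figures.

63.06

After 12 stages the ratio has grown by (√(4.03/2.02))^12 = (4.03/2.02)^(12/2).
= 1.99505^6 = 63.06.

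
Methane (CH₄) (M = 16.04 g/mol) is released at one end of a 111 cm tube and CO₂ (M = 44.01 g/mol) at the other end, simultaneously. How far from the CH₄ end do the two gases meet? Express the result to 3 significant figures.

Graham's law gives d_CH₄/d_CO₂ = rate_CH₄/rate_CO₂ = √(M_CO₂/M_CH₄) = √(44.01/16.04) = 1.656.
With d_CH₄ + d_CO₂ = 111 cm, d_CO₂ = 111/(1 + 1.656) = 41.79 cm.
d_CH₄ = 111 − 41.79 = 69.2 cm.

69.2 cm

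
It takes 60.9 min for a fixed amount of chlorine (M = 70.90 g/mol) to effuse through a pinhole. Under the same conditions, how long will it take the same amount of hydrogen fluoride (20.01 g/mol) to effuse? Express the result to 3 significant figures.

32.4 min

From Graham's law, t_HF/t_Cl₂ = √(M_HF/M_Cl₂) = √(20.01/70.90) = √0.2822 = 0.5313.
So the time for HF is 60.9 × 0.5313 = 32.4 min.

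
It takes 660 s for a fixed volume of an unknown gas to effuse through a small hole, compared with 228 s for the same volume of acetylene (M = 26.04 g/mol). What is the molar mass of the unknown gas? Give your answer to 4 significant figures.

Using Graham's law: t_X/t_C₂H₂ = √(M_X/M_C₂H₂).
660/228 = 2.895 = √(M_X/26.04)
M_X = 26.04 × 2.895² = 26.04 × 8.380 = 218.2 g/mol

218.2 g/mol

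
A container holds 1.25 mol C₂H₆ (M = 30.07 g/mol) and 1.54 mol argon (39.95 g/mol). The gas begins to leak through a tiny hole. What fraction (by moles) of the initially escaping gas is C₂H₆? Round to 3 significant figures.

0.483

The effusion rate of species i is ∝ p_i/√M_i ∝ n_i/√M_i.
Mole fraction of C₂H₆ in the effusate = (n_C₂H₆/√M_C₂H₆) / (n_C₂H₆/√M_C₂H₆ + n_Ar/√M_Ar)
= (1.25/√30.07) / (1.25/√30.07 + 1.54/√39.95) = 0.2280/(0.2280 + 0.2436) = 0.483.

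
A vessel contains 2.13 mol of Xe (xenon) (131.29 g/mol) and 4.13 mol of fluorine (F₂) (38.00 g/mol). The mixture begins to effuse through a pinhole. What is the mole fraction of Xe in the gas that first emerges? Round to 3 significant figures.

The effusion rate of species i is ∝ p_i/√M_i ∝ n_i/√M_i.
x_Xe(eff) = (n_Xe/√M_Xe) / (n_Xe/√M_Xe + n_F₂/√M_F₂)
= (2.13/√131.29) / (2.13/√131.29 + 4.13/√38.00) = 0.1859/(0.1859 + 0.6700) = 0.217.

0.217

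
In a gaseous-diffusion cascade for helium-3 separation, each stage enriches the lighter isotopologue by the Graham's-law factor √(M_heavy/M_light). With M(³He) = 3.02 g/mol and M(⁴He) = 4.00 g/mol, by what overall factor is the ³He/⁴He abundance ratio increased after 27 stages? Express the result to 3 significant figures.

The single-stage factor is √(M_heavy/M_light), so 27 stages give [√(4.00/3.02)]^27 = (4.00/3.02)^(27/2).
= 1.32450^(27/2) = 44.4.

44.4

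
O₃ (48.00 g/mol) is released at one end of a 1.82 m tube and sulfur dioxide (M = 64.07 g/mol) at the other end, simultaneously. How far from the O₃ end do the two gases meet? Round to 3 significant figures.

Distances travelled in equal time are proportional to diffusion rates, so d_O₃/d_SO₂ = √(M_SO₂/M_O₃) = √(64.07/48.00) = 1.155.
With d_O₃ + d_SO₂ = 1.82 m, d_SO₂ = 1.82/(1 + 1.155) = 0.8444 m.
d_O₃ = 1.82 − 0.8444 = 0.976 m.

0.976 m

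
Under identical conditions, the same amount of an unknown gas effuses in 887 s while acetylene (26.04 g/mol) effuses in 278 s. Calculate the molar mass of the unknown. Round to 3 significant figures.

Since effusion rate ∝ 1/√M, t_X/t_C₂H₂ = √(M_X/M_C₂H₂).
887/278 = 3.191 = √(M_X/26.04)
M_X = 26.04 × 3.191² = 26.04 × 10.18 = 265 g/mol

265 g/mol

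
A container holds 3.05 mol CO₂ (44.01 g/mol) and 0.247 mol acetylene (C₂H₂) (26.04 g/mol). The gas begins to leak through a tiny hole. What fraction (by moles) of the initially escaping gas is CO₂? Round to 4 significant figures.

Rate_i ∝ x_i/√M_i (Graham's law weighted by mole fraction), so the effusate composition follows n_i/√M_i.
x_CO₂(eff) = (n_CO₂/√M_CO₂) / (n_CO₂/√M_CO₂ + n_C₂H₂/√M_C₂H₂)
= (3.05/√44.01) / (3.05/√44.01 + 0.247/√26.04) = 0.4598/(0.4598 + 0.04840) = 0.9047.

0.9047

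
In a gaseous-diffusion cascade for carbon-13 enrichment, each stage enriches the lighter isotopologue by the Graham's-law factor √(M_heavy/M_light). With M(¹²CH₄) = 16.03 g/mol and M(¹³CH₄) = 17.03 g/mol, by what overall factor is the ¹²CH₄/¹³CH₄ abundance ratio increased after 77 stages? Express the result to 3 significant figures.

Each stage multiplies the ratio by α = √(17.03/16.03), so after 77 stages the overall factor is α^77 = (17.03/16.03)^(77/2).
= 1.06238^(77/2) = 10.3.

10.3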